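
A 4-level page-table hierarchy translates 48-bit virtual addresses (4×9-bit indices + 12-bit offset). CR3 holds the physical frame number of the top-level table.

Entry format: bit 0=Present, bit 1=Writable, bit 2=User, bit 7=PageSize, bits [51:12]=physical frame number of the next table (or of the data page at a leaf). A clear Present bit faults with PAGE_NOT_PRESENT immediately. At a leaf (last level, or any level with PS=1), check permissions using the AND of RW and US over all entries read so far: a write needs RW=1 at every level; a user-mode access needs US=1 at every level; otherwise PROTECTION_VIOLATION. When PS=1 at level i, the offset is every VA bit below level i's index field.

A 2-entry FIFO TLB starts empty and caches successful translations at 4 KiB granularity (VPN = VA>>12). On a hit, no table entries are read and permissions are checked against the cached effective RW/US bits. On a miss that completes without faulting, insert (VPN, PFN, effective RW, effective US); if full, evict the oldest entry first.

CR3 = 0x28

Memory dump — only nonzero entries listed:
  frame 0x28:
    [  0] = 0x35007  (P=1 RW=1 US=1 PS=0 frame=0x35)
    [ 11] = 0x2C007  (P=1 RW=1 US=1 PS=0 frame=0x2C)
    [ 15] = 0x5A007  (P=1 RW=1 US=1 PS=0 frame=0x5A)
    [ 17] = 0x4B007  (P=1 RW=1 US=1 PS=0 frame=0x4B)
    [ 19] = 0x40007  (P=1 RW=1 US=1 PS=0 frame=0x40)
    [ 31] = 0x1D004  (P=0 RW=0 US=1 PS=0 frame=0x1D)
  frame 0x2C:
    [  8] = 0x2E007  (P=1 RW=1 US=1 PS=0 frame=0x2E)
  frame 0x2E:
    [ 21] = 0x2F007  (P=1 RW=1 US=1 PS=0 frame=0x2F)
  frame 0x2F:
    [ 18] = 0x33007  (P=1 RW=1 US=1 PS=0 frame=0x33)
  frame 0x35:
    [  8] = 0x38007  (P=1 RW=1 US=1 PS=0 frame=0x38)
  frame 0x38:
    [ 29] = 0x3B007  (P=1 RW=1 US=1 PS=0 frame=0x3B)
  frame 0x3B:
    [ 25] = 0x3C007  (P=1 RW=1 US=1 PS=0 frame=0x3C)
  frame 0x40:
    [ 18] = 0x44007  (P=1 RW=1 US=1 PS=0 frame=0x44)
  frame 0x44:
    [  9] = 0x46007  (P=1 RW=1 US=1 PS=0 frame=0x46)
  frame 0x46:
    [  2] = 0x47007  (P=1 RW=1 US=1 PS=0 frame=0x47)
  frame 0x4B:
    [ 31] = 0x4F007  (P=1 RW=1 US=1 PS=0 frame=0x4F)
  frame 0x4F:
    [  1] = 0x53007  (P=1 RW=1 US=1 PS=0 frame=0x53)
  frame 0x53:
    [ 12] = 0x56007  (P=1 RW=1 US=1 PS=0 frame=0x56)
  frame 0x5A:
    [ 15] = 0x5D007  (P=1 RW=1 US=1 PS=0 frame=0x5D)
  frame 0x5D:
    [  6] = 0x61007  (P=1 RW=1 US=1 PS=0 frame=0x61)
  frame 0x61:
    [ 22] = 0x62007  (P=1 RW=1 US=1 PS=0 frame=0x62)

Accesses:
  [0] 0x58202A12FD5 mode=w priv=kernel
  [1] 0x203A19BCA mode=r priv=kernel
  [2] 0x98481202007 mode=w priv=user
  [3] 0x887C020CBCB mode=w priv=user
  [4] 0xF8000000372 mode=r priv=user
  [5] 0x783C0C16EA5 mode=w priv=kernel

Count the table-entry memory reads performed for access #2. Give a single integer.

Trace:
#0 VA=0x58202A12FD5 (w,kernel):
  L0: frame=0x28 idx=11 entry=0x2C007 [P=1 RW=1 US=1 PS=0]
  L1: frame=0x2C idx=8 entry=0x2E007 [P=1 RW=1 US=1 PS=0]
  L2: frame=0x2E idx=21 entry=0x2F007 [P=1 RW=1 US=1 PS=0]
  L3: frame=0x2F idx=18 entry=0x33007 [P=1 RW=1 US=1 PS=0]
  ⇒ phys 0x33FD5  [4 reads]
#1 VA=0x203A19BCA (r,kernel):
  L0: frame=0x28 idx=0 entry=0x35007 [P=1 RW=1 US=1 PS=0]
  L1: frame=0x35 idx=8 entry=0x38007 [P=1 RW=1 US=1 PS=0]
  L2: frame=0x38 idx=29 entry=0x3B007 [P=1 RW=1 US=1 PS=0]
  L3: frame=0x3B idx=25 entry=0x3C007 [P=1 RW=1 US=1 PS=0]
  ⇒ phys 0x3CBCA  [4 reads]
#2 VA=0x98481202007 (w,user):
  L0: frame=0x28 idx=19 entry=0x40007 [P=1 RW=1 US=1 PS=0]
  L1: frame=0x40 idx=18 entry=0x44007 [P=1 RW=1 US=1 PS=0]
  L2: frame=0x44 idx=9 entry=0x46007 [P=1 RW=1 US=1 PS=0]
  L3: frame=0x46 idx=2 entry=0x47007 [P=1 RW=1 US=1 PS=0]
  ⇒ phys 0x47007  [4 reads]
#3 VA=0x887C020CBCB (w,user):
  L0: frame=0x28 idx=17 entry=0x4B007 [P=1 RW=1 US=1 PS=0]
  L1: frame=0x4B idx=31 entry=0x4F007 [P=1 RW=1 US=1 PS=0]
  L2: frame=0x4F idx=1 entry=0x53007 [P=1 RW=1 US=1 PS=0]
  L3: frame=0x53 idx=12 entry=0x56007 [P=1 RW=1 US=1 PS=0]
  ⇒ phys 0x56BCB  [4 reads]
#4 VA=0xF8000000372 (r,user):
  L0: frame=0x28 idx=31 entry=0x1D004 [P=0 RW=0 US=1 PS=0]
  ✗ PAGE_NOT_PRESENT  [1 reads]
#5 VA=0x783C0C16EA5 (w,kernel):
  L0: frame=0x28 idx=15 entry=0x5A007 [P=1 RW=1 US=1 PS=0]
  L1: frame=0x5A idx=15 entry=0x5D007 [P=1 RW=1 US=1 PS=0]
  L2: frame=0x5D idx=6 entry=0x61007 [P=1 RW=1 US=1 PS=0]
  L3: frame=0x61 idx=22 entry=0x62007 [P=1 RW=1 US=1 PS=0]
  ⇒ phys 0x62EA5  [4 reads]

Entries read for #2: 4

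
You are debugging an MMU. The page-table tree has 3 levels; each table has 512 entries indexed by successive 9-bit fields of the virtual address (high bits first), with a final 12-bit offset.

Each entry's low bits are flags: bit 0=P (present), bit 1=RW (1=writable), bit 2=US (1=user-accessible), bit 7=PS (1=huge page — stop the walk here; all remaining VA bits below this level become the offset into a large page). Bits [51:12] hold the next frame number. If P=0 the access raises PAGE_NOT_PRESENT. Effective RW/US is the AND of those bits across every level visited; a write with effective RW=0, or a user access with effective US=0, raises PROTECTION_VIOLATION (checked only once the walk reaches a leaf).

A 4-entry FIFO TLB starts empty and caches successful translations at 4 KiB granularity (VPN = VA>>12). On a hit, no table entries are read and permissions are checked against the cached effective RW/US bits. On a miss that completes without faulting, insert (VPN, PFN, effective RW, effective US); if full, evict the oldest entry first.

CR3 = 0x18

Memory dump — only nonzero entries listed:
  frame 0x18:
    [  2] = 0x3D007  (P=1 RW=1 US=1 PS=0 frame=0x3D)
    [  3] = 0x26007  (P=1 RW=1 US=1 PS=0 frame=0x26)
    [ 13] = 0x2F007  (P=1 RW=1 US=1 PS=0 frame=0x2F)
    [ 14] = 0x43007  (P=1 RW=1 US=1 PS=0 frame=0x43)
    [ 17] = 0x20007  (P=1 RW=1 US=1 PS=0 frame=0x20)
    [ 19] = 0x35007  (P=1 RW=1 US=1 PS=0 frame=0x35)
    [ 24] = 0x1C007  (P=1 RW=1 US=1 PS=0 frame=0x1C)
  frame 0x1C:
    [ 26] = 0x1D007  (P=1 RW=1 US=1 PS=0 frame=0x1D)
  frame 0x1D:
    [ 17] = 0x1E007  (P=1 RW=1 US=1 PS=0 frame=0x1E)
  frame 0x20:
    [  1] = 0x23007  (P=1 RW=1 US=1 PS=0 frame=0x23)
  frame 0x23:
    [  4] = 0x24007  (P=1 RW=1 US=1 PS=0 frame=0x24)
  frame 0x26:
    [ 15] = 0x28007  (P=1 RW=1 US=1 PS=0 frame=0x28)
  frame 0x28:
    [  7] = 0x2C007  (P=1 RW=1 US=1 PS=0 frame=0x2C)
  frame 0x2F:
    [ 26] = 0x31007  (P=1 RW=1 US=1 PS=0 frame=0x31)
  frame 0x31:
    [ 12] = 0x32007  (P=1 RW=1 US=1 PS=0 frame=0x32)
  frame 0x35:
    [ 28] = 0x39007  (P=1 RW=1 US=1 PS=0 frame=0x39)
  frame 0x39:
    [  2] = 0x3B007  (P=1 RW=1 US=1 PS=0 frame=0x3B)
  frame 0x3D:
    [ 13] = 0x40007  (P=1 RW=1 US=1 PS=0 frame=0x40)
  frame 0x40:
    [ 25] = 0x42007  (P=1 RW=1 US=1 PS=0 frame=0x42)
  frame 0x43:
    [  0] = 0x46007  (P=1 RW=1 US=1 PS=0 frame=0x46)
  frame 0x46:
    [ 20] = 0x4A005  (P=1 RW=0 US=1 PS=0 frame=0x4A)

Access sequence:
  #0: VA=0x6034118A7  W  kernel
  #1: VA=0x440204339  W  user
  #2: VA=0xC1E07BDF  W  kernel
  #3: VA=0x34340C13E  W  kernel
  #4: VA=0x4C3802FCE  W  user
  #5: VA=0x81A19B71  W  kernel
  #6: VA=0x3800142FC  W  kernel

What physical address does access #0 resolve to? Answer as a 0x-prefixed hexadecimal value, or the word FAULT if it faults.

Trace:
#0 VA=0x6034118A7 (w,kernel):
  L0: frame=0x18 idx=24 entry=0x1C007 [P=1 RW=1 US=1 PS=0]
  L1: frame=0x1C idx=26 entry=0x1D007 [P=1 RW=1 US=1 PS=0]
  L2: frame=0x1D idx=17 entry=0x1E007 [P=1 RW=1 US=1 PS=0]
  → PA=0x1E8A7  (3 entries read)
#1 VA=0x440204339 (w,user):
  L0: frame=0x18 idx=17 entry=0x20007 [P=1 RW=1 US=1 PS=0]
  L1: frame=0x20 idx=1 entry=0x23007 [P=1 RW=1 US=1 PS=0]
  L2: frame=0x23 idx=4 entry=0x24007 [P=1 RW=1 US=1 PS=0]
  → PA=0x24339  (3 entries read)
#2 VA=0xC1E07BDF (w,kernel):
  L0: frame=0x18 idx=3 entry=0x26007 [P=1 RW=1 US=1 PS=0]
  L1: frame=0x26 idx=15 entry=0x28007 [P=1 RW=1 US=1 PS=0]
  L2: frame=0x28 idx=7 entry=0x2C007 [P=1 RW=1 US=1 PS=0]
  → PA=0x2CBDF  (3 entries read)
#3 VA=0x34340C13E (w,kernel):
  L0: frame=0x18 idx=13 entry=0x2F007 [P=1 RW=1 US=1 PS=0]
  L1: frame=0x2F idx=26 entry=0x31007 [P=1 RW=1 US=1 PS=0]
  L2: frame=0x31 idx=12 entry=0x32007 [P=1 RW=1 US=1 PS=0]
  → PA=0x3213E  (3 entries read)
#4 VA=0x4C3802FCE (w,user):
  L0: frame=0x18 idx=19 entry=0x35007 [P=1 RW=1 US=1 PS=0]
  L1: frame=0x35 idx=28 entry=0x39007 [P=1 RW=1 US=1 PS=0]
  L2: frame=0x39 idx=2 entry=0x3B007 [P=1 RW=1 US=1 PS=0]
  → PA=0x3BFCE  (3 entries read)
#5 VA=0x81A19B71 (w,kernel):
  L0: frame=0x18 idx=2 entry=0x3D007 [P=1 RW=1 US=1 PS=0]
  L1: frame=0x3D idx=13 entry=0x40007 [P=1 RW=1 US=1 PS=0]
  L2: frame=0x40 idx=25 entry=0x42007 [P=1 RW=1 US=1 PS=0]
  → PA=0x42B71  (3 entries read)
#6 VA=0x3800142FC (w,kernel):
  L0: frame=0x18 idx=14 entry=0x43007 [P=1 RW=1 US=1 PS=0]
  L1: frame=0x43 idx=0 entry=0x46007 [P=1 RW=1 US=1 PS=0]
  L2: frame=0x46 idx=20 entry=0x4A005 [P=1 RW=0 US=1 PS=0]
  ⇒ fault: PROTECTION_VIOLATION  — 3 lookups

Access #0 PA: 0x1E8A7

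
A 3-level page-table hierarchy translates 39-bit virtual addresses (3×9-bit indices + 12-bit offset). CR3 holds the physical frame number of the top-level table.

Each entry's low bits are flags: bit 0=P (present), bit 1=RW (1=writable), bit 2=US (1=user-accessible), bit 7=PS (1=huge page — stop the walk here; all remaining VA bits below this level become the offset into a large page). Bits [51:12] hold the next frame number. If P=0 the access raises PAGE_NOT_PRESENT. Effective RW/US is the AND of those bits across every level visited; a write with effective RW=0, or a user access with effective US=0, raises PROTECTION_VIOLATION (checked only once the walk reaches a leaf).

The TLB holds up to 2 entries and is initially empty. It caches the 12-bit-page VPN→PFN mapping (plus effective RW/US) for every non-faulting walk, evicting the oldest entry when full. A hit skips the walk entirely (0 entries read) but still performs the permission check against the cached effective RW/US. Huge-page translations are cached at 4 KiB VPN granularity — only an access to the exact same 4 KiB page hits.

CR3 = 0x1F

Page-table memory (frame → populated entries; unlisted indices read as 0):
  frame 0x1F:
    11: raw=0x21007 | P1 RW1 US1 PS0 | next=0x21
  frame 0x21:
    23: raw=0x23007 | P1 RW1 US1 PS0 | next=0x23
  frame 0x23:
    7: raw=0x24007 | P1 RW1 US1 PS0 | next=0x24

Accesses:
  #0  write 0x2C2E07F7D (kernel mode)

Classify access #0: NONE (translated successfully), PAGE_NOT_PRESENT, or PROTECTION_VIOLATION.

Trace:
#0 VA=0x2C2E07F7D (w,kernel):
  L0 @0x1F[11] → 0x21007  P=1,RW=1,US=1,PS=0
  L1 @0x21[23] → 0x23007  P=1,RW=1,US=1,PS=0
  L2 @0x23[7] → 0x24007  P=1,RW=1,US=1,PS=0
  ✓ 0x24F7D  — 3 lookups

Access #0 fault: NONE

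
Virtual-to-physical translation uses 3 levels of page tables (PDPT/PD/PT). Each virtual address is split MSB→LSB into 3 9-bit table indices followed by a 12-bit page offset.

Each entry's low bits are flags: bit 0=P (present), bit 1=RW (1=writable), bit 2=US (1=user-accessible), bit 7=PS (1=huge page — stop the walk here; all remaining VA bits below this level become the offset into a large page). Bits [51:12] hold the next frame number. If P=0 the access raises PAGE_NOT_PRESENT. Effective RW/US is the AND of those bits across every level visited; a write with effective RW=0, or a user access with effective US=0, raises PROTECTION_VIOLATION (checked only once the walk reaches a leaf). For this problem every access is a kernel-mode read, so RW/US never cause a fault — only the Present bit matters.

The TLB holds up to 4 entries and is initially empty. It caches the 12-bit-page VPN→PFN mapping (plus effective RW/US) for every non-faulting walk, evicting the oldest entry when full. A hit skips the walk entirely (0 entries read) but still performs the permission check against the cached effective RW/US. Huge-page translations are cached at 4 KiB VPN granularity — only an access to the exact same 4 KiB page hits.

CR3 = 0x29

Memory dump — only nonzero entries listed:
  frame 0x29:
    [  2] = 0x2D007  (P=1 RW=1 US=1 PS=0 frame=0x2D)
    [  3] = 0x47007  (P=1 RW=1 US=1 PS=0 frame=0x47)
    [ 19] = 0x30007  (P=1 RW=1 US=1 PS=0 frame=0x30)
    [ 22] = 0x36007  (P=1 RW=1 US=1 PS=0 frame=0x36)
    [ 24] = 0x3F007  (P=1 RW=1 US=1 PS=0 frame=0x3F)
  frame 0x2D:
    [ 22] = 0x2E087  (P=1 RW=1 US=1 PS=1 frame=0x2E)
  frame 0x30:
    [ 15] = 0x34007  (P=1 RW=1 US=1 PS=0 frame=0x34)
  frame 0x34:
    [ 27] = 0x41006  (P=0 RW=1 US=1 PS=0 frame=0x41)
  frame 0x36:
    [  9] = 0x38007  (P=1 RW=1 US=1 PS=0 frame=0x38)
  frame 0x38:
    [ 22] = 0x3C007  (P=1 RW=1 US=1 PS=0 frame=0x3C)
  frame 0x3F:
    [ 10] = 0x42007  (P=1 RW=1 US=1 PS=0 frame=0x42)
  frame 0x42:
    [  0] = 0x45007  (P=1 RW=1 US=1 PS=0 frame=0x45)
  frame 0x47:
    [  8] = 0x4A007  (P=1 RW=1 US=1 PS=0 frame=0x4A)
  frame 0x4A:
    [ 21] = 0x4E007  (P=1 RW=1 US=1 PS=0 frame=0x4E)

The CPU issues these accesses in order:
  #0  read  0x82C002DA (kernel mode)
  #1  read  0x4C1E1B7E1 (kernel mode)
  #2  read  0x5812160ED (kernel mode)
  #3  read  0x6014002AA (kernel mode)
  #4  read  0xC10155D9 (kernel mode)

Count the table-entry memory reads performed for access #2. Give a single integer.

Walk each access:
#0 VA=0x82C002DA (r,kernel):
  L0 @0x29[2] → 0x2D007  P=1,RW=1,US=1,PS=0
  L1 @0x2D[22] → 0x2E087  P=1,RW=1,US=1,PS=1
  ⇒ phys 0x2E2DA (huge @L1)  [2 reads]
#1 VA=0x4C1E1B7E1 (r,kernel):
  L0 @0x29[19] → 0x30007  P=1,RW=1,US=1,PS=0
  L1 @0x30[15] → 0x34007  P=1,RW=1,US=1,PS=0
  L2 @0x34[27] → 0x41006  P=0,RW=1,US=1,PS=0
  ✗ PAGE_NOT_PRESENT  [3 reads]
#2 VA=0x5812160ED (r,kernel):
  L0 @0x29[22] → 0x36007  P=1,RW=1,US=1,PS=0
  L1 @0x36[9] → 0x38007  P=1,RW=1,US=1,PS=0
  L2 @0x38[22] → 0x3C007  P=1,RW=1,US=1,PS=0
  ⇒ phys 0x3C0ED  [3 reads]
#3 VA=0x6014002AA (r,kernel):
  L0 @0x29[24] → 0x3F007  P=1,RW=1,US=1,PS=0
  L1 @0x3F[10] → 0x42007  P=1,RW=1,US=1,PS=0
  L2 @0x42[0] → 0x45007  P=1,RW=1,US=1,PS=0
  ⇒ phys 0x452AA  [3 reads]
#4 VA=0xC10155D9 (r,kernel):
  L0 @0x29[3] → 0x47007  P=1,RW=1,US=1,PS=0
  L1 @0x47[8] → 0x4A007  P=1,RW=1,US=1,PS=0
  L2 @0x4A[21] → 0x4E007  P=1,RW=1,US=1,PS=0
  ⇒ phys 0x4E5D9  [3 reads]

Entries read for #2: 3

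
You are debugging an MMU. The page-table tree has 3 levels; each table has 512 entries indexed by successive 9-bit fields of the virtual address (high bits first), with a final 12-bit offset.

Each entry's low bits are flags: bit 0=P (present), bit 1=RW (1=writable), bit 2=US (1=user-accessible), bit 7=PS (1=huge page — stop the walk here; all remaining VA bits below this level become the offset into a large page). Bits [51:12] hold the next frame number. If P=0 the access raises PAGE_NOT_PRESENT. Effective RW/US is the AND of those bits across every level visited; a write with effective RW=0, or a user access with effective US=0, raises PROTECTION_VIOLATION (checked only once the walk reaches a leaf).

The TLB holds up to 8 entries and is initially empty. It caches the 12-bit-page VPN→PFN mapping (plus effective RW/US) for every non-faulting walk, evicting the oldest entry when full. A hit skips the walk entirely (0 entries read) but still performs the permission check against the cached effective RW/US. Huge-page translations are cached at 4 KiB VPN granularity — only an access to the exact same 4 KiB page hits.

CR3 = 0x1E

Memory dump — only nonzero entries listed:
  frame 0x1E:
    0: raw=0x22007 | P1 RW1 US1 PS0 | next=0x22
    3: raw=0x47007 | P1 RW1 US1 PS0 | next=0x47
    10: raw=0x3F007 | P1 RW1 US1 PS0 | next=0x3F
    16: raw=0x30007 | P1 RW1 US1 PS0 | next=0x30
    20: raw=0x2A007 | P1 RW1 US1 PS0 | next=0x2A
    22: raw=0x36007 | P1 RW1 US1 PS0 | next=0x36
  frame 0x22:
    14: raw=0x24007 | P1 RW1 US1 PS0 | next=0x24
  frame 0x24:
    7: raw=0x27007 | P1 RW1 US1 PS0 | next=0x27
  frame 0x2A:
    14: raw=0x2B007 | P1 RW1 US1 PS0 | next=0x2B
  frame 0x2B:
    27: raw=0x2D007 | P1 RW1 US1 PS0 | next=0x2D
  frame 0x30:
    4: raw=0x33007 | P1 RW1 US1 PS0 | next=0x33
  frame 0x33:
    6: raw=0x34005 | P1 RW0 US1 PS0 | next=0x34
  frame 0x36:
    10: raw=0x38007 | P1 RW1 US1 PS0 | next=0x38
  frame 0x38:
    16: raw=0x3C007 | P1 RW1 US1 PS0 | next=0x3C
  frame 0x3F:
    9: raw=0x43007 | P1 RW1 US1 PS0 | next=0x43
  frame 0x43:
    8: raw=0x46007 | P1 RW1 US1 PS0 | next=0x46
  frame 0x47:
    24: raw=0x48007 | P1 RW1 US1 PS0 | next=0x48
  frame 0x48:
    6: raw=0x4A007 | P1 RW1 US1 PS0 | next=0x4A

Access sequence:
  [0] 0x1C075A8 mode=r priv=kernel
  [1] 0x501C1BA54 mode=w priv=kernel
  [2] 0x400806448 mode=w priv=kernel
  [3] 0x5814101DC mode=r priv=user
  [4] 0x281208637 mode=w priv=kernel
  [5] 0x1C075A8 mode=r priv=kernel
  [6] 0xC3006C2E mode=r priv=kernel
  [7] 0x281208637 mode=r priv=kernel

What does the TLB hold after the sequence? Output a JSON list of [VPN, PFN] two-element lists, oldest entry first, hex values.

Walk each access:
#0 VA=0x1C075A8 (r,kernel):
  lvl0: tbl 0x1E, slot 0 ⇒ 0x22007 (P1/RW1/US1/PS0)
  lvl1: tbl 0x22, slot 14 ⇒ 0x24007 (P1/RW1/US1/PS0)
  lvl2: tbl 0x24, slot 7 ⇒ 0x27007 (P1/RW1/US1/PS0)
  ✓ 0x275A8  — 3 lookups
#1 VA=0x501C1BA54 (w,kernel):
  lvl0: tbl 0x1E, slot 20 ⇒ 0x2A007 (P1/RW1/US1/PS0)
  lvl1: tbl 0x2A, slot 14 ⇒ 0x2B007 (P1/RW1/US1/PS0)
  lvl2: tbl 0x2B, slot 27 ⇒ 0x2D007 (P1/RW1/US1/PS0)
  ✓ 0x2DA54  — 3 lookups
#2 VA=0x400806448 (w,kernel):
  lvl0: tbl 0x1E, slot 16 ⇒ 0x30007 (P1/RW1/US1/PS0)
  lvl1: tbl 0x30, slot 4 ⇒ 0x33007 (P1/RW1/US1/PS0)
  lvl2: tbl 0x33, slot 6 ⇒ 0x34005 (P1/RW0/US1/PS0)
  → PROTECTION_VIOLATION  (3 entries read)
#3 VA=0x5814101DC (r,user):
  lvl0: tbl 0x1E, slot 22 ⇒ 0x36007 (P1/RW1/US1/PS0)
  lvl1: tbl 0x36, slot 10 ⇒ 0x38007 (P1/RW1/US1/PS0)
  lvl2: tbl 0x38, slot 16 ⇒ 0x3C007 (P1/RW1/US1/PS0)
  ✓ 0x3C1DC  — 3 lookups
#4 VA=0x281208637 (w,kernel):
  lvl0: tbl 0x1E, slot 10 ⇒ 0x3F007 (P1/RW1/US1/PS0)
  lvl1: tbl 0x3F, slot 9 ⇒ 0x43007 (P1/RW1/US1/PS0)
  lvl2: tbl 0x43, slot 8 ⇒ 0x46007 (P1/RW1/US1/PS0)
  ✓ 0x46637  — 3 lookups
#5 VA=0x1C075A8 (r,kernel):
  TLB hit vpn=0x1C07 → PA=0x275A8
#6 VA=0xC3006C2E (r,kernel):
  lvl0: tbl 0x1E, slot 3 ⇒ 0x47007 (P1/RW1/US1/PS0)
  lvl1: tbl 0x47, slot 24 ⇒ 0x48007 (P1/RW1/US1/PS0)
  lvl2: tbl 0x48, slot 6 ⇒ 0x4A007 (P1/RW1/US1/PS0)
  ✓ 0x4AC2E  — 3 lookups
#7 VA=0x281208637 (r,kernel):
  TLB hit vpn=0x281208 → PA=0x46637

TLB: [["0x1C07", "0x27"], ["0x501C1B", "0x2D"], ["0x581410", "0x3C"], ["0x281208", "0x46"], ["0xC3006", "0x4A"]]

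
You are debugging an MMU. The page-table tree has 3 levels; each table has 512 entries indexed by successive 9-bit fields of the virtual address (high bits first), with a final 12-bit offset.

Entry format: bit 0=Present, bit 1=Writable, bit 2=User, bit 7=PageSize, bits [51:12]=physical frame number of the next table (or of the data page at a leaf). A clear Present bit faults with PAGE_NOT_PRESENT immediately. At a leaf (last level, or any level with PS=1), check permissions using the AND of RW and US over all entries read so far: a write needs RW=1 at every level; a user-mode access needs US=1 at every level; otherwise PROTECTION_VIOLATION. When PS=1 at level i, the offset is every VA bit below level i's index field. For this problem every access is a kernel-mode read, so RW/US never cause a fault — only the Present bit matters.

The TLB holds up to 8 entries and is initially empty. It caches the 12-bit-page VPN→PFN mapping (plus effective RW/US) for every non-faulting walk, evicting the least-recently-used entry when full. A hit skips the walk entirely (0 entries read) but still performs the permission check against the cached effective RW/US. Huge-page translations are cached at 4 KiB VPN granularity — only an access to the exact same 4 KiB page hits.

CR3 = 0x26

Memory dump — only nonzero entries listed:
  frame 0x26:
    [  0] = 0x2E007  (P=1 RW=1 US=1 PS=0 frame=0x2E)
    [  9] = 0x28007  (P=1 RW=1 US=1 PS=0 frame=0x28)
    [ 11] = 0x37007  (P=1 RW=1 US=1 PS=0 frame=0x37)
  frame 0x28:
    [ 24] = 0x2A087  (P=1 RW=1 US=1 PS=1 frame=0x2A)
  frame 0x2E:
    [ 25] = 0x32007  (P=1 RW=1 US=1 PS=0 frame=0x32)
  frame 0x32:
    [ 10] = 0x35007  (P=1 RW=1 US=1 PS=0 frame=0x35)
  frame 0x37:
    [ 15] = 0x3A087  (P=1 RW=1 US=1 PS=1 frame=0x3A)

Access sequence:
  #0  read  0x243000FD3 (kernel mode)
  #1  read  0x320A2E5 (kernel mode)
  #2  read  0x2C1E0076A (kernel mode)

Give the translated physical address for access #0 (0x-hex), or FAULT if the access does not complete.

Per-access translation:
#0 VA=0x243000FD3 (r,kernel):
  lvl0: tbl 0x26, slot 9 ⇒ 0x28007 (P1/RW1/US1/PS0)
  lvl1: tbl 0x28, slot 24 ⇒ 0x2A087 (P1/RW1/US1/PS1)
  → PA=0x2AFD3 (huge @L1)  (2 entries read)
#1 VA=0x320A2E5 (r,kernel):
  lvl0: tbl 0x26, slot 0 ⇒ 0x2E007 (P1/RW1/US1/PS0)
  lvl1: tbl 0x2E, slot 25 ⇒ 0x32007 (P1/RW1/US1/PS0)
  lvl2: tbl 0x32, slot 10 ⇒ 0x35007 (P1/RW1/US1/PS0)
  → PA=0x352E5  (3 entries read)
#2 VA=0x2C1E0076A (r,kernel):
  lvl0: tbl 0x26, slot 11 ⇒ 0x37007 (P1/RW1/US1/PS0)
  lvl1: tbl 0x37, slot 15 ⇒ 0x3A087 (P1/RW1/US1/PS1)
  → PA=0x3A76A (huge @L1)  (2 entries read)

Access #0 PA: 0x2AFD3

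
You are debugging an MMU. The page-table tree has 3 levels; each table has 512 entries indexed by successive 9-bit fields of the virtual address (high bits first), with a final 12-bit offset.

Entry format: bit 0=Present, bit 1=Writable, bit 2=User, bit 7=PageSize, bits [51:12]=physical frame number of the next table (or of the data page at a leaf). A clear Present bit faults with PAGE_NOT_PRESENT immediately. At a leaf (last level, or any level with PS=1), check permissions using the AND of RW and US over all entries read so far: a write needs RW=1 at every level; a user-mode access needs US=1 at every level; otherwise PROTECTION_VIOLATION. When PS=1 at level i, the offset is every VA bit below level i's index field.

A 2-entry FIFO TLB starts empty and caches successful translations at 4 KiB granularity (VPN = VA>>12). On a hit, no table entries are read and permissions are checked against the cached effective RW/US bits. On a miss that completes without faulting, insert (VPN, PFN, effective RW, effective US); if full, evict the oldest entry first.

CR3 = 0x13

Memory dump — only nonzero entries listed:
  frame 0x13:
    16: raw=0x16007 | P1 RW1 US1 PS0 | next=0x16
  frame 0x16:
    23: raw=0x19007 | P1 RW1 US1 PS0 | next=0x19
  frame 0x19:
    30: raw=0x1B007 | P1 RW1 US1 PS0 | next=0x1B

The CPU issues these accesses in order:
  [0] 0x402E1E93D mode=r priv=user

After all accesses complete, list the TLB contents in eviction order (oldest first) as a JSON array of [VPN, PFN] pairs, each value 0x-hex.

Walk each access:
#0 VA=0x402E1E93D (r,user):
  L0: frame=0x13 idx=16 entry=0x16007 [P=1 RW=1 US=1 PS=0]
  L1: frame=0x16 idx=23 entry=0x19007 [P=1 RW=1 US=1 PS=0]
  L2: frame=0x19 idx=30 entry=0x1B007 [P=1 RW=1 US=1 PS=0]
  ✓ 0x1B93D  — 3 lookups

TLB: [["0x402E1E", "0x1B"]]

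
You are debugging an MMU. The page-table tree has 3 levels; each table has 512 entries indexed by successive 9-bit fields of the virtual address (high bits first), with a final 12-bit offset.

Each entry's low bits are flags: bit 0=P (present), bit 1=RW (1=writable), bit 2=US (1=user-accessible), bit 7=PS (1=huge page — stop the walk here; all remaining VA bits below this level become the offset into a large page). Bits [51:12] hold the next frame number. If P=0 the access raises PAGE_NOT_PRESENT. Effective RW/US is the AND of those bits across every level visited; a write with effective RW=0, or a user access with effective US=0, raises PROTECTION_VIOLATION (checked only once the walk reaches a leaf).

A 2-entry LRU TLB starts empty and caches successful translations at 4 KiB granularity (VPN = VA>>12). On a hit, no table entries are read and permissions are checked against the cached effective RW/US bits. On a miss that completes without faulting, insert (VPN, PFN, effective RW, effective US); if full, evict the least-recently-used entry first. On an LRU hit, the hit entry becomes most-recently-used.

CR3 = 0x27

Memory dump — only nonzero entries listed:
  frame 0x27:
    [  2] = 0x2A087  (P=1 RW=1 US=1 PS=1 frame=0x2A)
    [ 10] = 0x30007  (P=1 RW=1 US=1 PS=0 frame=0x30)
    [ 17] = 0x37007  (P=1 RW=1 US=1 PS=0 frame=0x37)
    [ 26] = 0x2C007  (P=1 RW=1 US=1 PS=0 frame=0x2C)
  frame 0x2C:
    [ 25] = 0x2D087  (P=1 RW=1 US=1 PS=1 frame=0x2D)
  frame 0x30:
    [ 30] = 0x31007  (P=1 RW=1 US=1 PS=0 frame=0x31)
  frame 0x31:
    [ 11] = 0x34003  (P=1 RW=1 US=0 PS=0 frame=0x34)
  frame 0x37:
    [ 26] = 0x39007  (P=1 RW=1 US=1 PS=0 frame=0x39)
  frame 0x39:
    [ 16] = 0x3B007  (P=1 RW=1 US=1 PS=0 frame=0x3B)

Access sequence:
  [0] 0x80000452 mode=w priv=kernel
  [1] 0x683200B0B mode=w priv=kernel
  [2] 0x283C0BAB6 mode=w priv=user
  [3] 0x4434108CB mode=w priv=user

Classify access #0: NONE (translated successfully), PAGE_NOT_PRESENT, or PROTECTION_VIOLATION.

Trace:
#0 VA=0x80000452 (w,kernel):
  L0: frame=0x27 idx=2 entry=0x2A087 [P=1 RW=1 US=1 PS=1]
  ✓ 0x2A452 (huge @L0)  — 1 lookups
#1 VA=0x683200B0B (w,kernel):
  L0: frame=0x27 idx=26 entry=0x2C007 [P=1 RW=1 US=1 PS=0]
  L1: frame=0x2C idx=25 entry=0x2D087 [P=1 RW=1 US=1 PS=1]
  ✓ 0x2DB0B (huge @L1)  — 2 lookups
#2 VA=0x283C0BAB6 (w,user):
  L0: frame=0x27 idx=10 entry=0x30007 [P=1 RW=1 US=1 PS=0]
  L1: frame=0x30 idx=30 entry=0x31007 [P=1 RW=1 US=1 PS=0]
  L2: frame=0x31 idx=11 entry=0x34003 [P=1 RW=1 US=0 PS=0]
  ⇒ fault: PROTECTION_VIOLATION  — 3 lookups
#3 VA=0x4434108CB (w,user):
  L0: frame=0x27 idx=17 entry=0x37007 [P=1 RW=1 US=1 PS=0]
  L1: frame=0x37 idx=26 entry=0x39007 [P=1 RW=1 US=1 PS=0]
  L2: frame=0x39 idx=16 entry=0x3B007 [P=1 RW=1 US=1 PS=0]
  ✓ 0x3B8CB  — 3 lookups

Access #0 fault: NONE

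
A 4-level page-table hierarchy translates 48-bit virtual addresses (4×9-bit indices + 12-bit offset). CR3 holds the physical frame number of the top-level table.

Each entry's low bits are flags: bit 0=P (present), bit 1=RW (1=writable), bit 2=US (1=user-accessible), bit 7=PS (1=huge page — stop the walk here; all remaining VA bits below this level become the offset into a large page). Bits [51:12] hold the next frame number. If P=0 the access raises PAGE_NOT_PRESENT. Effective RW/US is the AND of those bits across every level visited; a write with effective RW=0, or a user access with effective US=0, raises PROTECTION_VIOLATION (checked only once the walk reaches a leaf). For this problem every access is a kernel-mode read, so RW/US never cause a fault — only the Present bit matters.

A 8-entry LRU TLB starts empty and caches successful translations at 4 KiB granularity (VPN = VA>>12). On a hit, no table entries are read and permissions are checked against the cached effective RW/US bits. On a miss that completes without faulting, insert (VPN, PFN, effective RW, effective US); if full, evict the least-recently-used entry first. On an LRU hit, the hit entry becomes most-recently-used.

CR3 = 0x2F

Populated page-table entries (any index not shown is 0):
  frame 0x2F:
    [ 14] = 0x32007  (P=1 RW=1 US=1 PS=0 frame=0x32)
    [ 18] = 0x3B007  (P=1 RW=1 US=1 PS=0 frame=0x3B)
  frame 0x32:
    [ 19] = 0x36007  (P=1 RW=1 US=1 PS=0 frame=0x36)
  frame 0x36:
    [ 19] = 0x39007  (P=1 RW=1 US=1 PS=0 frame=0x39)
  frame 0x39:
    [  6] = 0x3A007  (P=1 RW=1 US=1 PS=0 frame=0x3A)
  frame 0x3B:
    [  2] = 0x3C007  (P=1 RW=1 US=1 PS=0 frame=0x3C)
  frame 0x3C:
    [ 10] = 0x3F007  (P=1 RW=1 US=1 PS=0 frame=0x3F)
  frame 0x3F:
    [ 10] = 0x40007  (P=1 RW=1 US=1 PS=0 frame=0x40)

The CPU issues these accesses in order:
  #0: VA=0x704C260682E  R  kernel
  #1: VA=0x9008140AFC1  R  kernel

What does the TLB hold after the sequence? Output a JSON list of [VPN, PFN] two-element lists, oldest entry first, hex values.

Trace:
#0 VA=0x704C260682E (r,kernel):
  L0: frame=0x2F idx=14 entry=0x32007 [P=1 RW=1 US=1 PS=0]
  L1: frame=0x32 idx=19 entry=0x36007 [P=1 RW=1 US=1 PS=0]
  L2: frame=0x36 idx=19 entry=0x39007 [P=1 RW=1 US=1 PS=0]
  L3: frame=0x39 idx=6 entry=0x3A007 [P=1 RW=1 US=1 PS=0]
  ✓ 0x3A82E  — 4 lookups
#1 VA=0x9008140AFC1 (r,kernel):
  L0: frame=0x2F idx=18 entry=0x3B007 [P=1 RW=1 US=1 PS=0]
  L1: frame=0x3B idx=2 entry=0x3C007 [P=1 RW=1 US=1 PS=0]
  L2: frame=0x3C idx=10 entry=0x3F007 [P=1 RW=1 US=1 PS=0]
  L3: frame=0x3F idx=10 entry=0x40007 [P=1 RW=1 US=1 PS=0]
  ✓ 0x40FC1  — 4 lookups

TLB: [["0x704C2606", "0x3A"], ["0x9008140A", "0x40"]]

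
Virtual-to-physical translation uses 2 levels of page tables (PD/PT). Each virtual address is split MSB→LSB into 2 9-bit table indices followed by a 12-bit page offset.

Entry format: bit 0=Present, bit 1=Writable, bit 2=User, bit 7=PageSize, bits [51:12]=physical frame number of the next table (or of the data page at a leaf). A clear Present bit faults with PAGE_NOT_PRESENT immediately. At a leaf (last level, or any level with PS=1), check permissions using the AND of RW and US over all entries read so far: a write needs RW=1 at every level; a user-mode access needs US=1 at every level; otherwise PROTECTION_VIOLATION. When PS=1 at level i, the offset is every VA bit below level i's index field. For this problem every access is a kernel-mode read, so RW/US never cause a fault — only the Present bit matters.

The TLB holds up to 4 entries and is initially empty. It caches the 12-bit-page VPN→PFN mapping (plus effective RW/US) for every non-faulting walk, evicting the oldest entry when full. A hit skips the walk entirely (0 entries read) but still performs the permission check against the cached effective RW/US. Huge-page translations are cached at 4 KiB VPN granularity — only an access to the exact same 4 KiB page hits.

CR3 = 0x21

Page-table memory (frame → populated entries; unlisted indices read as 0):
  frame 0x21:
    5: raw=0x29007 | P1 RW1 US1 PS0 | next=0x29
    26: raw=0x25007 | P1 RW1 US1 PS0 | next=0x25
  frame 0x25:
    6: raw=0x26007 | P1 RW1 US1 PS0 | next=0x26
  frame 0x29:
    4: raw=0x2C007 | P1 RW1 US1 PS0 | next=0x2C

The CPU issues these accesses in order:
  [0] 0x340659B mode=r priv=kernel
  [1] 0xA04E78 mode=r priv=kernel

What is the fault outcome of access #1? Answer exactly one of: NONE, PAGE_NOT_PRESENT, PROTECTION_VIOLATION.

Walk each access:
#0 VA=0x340659B (r,kernel):
  lvl0: tbl 0x21, slot 26 ⇒ 0x25007 (P1/RW1/US1/PS0)
  lvl1: tbl 0x25, slot 6 ⇒ 0x26007 (P1/RW1/US1/PS0)
  ⇒ phys 0x2659B  [2 reads]
#1 VA=0xA04E78 (r,kernel):
  lvl0: tbl 0x21, slot 5 ⇒ 0x29007 (P1/RW1/US1/PS0)
  lvl1: tbl 0x29, slot 4 ⇒ 0x2C007 (P1/RW1/US1/PS0)
  ⇒ phys 0x2CE78  [2 reads]

Access #1 fault: NONE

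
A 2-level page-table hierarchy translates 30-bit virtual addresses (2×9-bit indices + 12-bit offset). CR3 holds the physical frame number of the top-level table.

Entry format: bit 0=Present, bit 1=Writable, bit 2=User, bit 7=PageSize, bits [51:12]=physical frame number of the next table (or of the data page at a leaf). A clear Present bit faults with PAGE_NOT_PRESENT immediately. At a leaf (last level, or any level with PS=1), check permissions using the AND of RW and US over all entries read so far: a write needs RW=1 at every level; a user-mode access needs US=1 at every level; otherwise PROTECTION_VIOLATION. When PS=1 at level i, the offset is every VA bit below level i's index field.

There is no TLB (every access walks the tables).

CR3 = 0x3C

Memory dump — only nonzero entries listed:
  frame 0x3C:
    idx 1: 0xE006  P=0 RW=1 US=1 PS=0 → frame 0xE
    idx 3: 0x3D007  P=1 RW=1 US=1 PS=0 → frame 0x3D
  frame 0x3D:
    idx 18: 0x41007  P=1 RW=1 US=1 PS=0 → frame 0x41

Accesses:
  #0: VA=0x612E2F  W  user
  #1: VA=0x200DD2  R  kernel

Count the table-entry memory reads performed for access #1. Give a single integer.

Trace:
#0 VA=0x612E2F (w,user):
  L0 @0x3C[3] → 0x3D007  P=1,RW=1,US=1,PS=0
  L1 @0x3D[18] → 0x41007  P=1,RW=1,US=1,PS=0
  ⇒ phys 0x41E2F  [2 reads]
#1 VA=0x200DD2 (r,kernel):
  L0 @0x3C[1] → 0xE006  P=0,RW=1,US=1,PS=0
  → PAGE_NOT_PRESENT  (1 entries read)

Entries read for #1: 1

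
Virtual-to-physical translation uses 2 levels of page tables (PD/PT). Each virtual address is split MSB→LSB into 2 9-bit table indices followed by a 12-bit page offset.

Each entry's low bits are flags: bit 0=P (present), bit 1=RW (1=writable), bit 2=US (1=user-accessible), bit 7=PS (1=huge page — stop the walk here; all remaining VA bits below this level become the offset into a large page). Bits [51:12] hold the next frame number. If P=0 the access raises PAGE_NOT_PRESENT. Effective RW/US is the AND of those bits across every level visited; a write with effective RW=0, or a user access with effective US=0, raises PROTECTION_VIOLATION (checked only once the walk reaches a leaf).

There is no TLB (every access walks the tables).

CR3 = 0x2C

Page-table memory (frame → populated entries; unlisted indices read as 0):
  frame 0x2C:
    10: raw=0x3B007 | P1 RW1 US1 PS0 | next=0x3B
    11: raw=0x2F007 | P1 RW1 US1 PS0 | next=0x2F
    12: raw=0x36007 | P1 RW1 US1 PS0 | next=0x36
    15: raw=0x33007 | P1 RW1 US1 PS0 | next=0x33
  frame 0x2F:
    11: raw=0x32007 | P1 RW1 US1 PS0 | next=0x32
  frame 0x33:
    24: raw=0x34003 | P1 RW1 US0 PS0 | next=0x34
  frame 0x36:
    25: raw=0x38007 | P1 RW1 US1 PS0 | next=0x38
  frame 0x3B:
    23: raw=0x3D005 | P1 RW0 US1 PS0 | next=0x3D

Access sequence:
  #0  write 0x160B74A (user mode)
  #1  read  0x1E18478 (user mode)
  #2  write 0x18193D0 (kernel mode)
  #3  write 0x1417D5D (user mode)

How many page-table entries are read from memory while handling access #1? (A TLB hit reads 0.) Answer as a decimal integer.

Per-access translation:
#0 VA=0x160B74A (w,user):
  L0 @0x2C[11] → 0x2F007  P=1,RW=1,US=1,PS=0
  L1 @0x2F[11] → 0x32007  P=1,RW=1,US=1,PS=0
  ⇒ phys 0x3274A  [2 reads]
#1 VA=0x1E18478 (r,user):
  L0 @0x2C[15] → 0x33007  P=1,RW=1,US=1,PS=0
  L1 @0x33[24] → 0x34003  P=1,RW=1,US=0,PS=0
  ⇒ fault: PROTECTION_VIOLATION  — 2 lookups
#2 VA=0x18193D0 (w,kernel):
  L0 @0x2C[12] → 0x36007  P=1,RW=1,US=1,PS=0
  L1 @0x36[25] → 0x38007  P=1,RW=1,US=1,PS=0
  ⇒ phys 0x383D0  [2 reads]
#3 VA=0x1417D5D (w,user):
  L0 @0x2C[10] → 0x3B007  P=1,RW=1,US=1,PS=0
  L1 @0x3B[23] → 0x3D005  P=1,RW=0,US=1,PS=0
  ⇒ fault: PROTECTION_VIOLATION  — 2 lookups

Entries read for #1: 2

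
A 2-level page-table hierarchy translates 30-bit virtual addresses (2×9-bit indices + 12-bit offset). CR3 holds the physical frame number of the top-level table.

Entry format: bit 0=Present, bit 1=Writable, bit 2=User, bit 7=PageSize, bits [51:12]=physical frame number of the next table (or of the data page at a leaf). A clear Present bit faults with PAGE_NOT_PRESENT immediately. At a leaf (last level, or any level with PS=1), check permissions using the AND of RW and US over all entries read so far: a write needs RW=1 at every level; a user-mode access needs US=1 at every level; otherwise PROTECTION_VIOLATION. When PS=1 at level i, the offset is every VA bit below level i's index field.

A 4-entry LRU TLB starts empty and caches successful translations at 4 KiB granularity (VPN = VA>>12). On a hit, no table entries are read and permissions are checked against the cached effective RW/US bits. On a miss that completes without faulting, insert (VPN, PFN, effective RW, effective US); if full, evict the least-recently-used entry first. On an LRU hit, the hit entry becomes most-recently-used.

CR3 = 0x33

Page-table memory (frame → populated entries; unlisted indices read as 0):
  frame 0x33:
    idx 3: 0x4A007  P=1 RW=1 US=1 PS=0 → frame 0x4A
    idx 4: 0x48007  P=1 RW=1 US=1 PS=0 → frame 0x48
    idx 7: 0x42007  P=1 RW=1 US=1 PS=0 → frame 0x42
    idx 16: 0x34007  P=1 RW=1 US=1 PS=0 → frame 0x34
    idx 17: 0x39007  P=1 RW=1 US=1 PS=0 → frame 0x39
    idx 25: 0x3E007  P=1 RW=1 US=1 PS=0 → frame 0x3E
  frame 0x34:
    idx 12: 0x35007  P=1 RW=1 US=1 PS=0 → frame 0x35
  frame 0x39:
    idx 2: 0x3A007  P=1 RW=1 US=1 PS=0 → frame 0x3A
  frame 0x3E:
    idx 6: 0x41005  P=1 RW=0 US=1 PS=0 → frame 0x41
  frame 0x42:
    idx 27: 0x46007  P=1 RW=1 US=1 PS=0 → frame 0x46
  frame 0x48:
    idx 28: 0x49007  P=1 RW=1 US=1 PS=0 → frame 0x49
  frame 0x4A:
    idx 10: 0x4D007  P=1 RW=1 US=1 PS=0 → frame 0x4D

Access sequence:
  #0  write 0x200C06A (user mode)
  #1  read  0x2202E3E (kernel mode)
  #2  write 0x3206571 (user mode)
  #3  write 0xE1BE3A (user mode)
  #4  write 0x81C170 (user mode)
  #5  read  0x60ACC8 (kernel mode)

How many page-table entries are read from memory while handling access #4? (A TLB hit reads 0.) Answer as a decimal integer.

Trace:
#0 VA=0x200C06A (w,user):
  L0: frame=0x33 idx=16 entry=0x34007 [P=1 RW=1 US=1 PS=0]
  L1: frame=0x34 idx=12 entry=0x35007 [P=1 RW=1 US=1 PS=0]
  ⇒ phys 0x3506A  [2 reads]
#1 VA=0x2202E3E (r,kernel):
  L0: frame=0x33 idx=17 entry=0x39007 [P=1 RW=1 US=1 PS=0]
  L1: frame=0x39 idx=2 entry=0x3A007 [P=1 RW=1 US=1 PS=0]
  ⇒ phys 0x3AE3E  [2 reads]
#2 VA=0x3206571 (w,user):
  L0: frame=0x33 idx=25 entry=0x3E007 [P=1 RW=1 US=1 PS=0]
  L1: frame=0x3E idx=6 entry=0x41005 [P=1 RW=0 US=1 PS=0]
  ⇒ fault: PROTECTION_VIOLATION  — 2 lookups
#3 VA=0xE1BE3A (w,user):
  L0: frame=0x33 idx=7 entry=0x42007 [P=1 RW=1 US=1 PS=0]
  L1: frame=0x42 idx=27 entry=0x46007 [P=1 RW=1 US=1 PS=0]
  ⇒ phys 0x46E3A  [2 reads]
#4 VA=0x81C170 (w,user):
  L0: frame=0x33 idx=4 entry=0x48007 [P=1 RW=1 US=1 PS=0]
  L1: frame=0x48 idx=28 entry=0x49007 [P=1 RW=1 US=1 PS=0]
  ⇒ phys 0x49170  [2 reads]
#5 VA=0x60ACC8 (r,kernel):
  L0: frame=0x33 idx=3 entry=0x4A007 [P=1 RW=1 US=1 PS=0]
  L1: frame=0x4A idx=10 entry=0x4D007 [P=1 RW=1 US=1 PS=0]
  ⇒ phys 0x4DCC8  [2 reads]

Entries read for #4: 2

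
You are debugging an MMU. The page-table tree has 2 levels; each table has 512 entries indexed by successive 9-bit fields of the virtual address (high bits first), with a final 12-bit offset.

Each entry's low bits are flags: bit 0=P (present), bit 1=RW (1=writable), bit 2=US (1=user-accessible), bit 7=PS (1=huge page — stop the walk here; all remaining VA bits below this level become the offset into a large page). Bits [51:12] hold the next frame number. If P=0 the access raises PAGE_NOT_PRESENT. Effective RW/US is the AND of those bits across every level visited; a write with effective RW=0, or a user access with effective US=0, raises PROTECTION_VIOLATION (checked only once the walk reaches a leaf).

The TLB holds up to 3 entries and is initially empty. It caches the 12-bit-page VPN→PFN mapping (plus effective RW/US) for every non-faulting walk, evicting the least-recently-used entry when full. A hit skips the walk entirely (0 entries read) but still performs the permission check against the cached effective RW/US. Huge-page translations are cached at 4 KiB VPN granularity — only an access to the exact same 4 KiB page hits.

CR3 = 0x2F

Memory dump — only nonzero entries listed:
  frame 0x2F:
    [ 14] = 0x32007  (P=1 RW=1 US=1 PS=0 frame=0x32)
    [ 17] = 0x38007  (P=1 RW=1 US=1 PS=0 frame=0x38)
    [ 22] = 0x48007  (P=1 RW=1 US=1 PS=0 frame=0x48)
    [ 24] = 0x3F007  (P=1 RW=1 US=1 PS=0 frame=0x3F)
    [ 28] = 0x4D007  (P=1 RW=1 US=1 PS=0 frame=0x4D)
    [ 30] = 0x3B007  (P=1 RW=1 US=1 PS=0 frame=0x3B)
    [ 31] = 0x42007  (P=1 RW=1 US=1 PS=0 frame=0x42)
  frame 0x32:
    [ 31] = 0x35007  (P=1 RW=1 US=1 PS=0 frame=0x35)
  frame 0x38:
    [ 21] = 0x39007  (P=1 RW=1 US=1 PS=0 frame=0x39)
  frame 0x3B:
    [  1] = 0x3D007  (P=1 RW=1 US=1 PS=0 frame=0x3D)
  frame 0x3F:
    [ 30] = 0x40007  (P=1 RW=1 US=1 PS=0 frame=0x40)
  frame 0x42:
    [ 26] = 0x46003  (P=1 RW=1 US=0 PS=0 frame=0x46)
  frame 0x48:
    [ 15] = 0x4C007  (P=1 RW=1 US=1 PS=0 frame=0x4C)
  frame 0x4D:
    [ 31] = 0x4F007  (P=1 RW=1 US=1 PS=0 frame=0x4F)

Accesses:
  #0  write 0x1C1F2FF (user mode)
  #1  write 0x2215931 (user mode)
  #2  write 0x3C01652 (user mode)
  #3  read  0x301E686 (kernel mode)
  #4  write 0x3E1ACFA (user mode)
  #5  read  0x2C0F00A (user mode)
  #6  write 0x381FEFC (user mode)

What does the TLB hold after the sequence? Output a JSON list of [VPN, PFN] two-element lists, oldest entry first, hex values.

Per-access translation:
#0 VA=0x1C1F2FF (w,user):
  L0 @0x2F[14] → 0x32007  P=1,RW=1,US=1,PS=0
  L1 @0x32[31] → 0x35007  P=1,RW=1,US=1,PS=0
  → PA=0x352FF  (2 entries read)
#1 VA=0x2215931 (w,user):
  L0 @0x2F[17] → 0x38007  P=1,RW=1,US=1,PS=0
  L1 @0x38[21] → 0x39007  P=1,RW=1,US=1,PS=0
  → PA=0x39931  (2 entries read)
#2 VA=0x3C01652 (w,user):
  L0 @0x2F[30] → 0x3B007  P=1,RW=1,US=1,PS=0
  L1 @0x3B[1] → 0x3D007  P=1,RW=1,US=1,PS=0
  → PA=0x3D652  (2 entries read)
#3 VA=0x301E686 (r,kernel):
  L0 @0x2F[24] → 0x3F007  P=1,RW=1,US=1,PS=0
  L1 @0x3F[30] → 0x40007  P=1,RW=1,US=1,PS=0
  → PA=0x40686  (2 entries read)
#4 VA=0x3E1ACFA (w,user):
  L0 @0x2F[31] → 0x42007  P=1,RW=1,US=1,PS=0
  L1 @0x42[26] → 0x46003  P=1,RW=1,US=0,PS=0
  ✗ PROTECTION_VIOLATION  [2 reads]
#5 VA=0x2C0F00A (r,user):
  L0 @0x2F[22] → 0x48007  P=1,RW=1,US=1,PS=0
  L1 @0x48[15] → 0x4C007  P=1,RW=1,US=1,PS=0
  → PA=0x4C00A  (2 entries read)
#6 VA=0x381FEFC (w,user):
  L0 @0x2F[28] → 0x4D007  P=1,RW=1,US=1,PS=0
  L1 @0x4D[31] → 0x4F007  P=1,RW=1,US=1,PS=0
  → PA=0x4FEFC  (2 entries read)

TLB: [["0x301E", "0x40"], ["0x2C0F", "0x4C"], ["0x381F", "0x4F"]]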